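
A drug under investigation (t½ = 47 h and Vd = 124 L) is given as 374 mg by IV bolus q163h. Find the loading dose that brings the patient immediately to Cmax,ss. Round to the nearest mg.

411 mg

f = (1/2)^(163/47) ≈ 0.090365; accumulation ratio R = 1/(1−f) ≈ 1.09934.
Loading dose to hit Cmax,ss on first dose: D_load = D_maint·R ≈ 374 × 1.09934 ≈ 411.15 mg.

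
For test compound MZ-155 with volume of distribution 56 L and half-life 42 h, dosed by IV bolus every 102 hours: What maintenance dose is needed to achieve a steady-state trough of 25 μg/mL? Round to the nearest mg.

6137 mg

τ/t½ = 102/42 ≈ 2.4286, so f = (1/2)^(102/42) ≈ 0.185749.
Cmin,ss = (D/Vd)·f/(1−f), so D = Cmin,ss·Vd·(1−f)/f.
D = 25 × 56 × (1−f)/f ≈ 25 × 56 × 4.38361 ≈ 6137.05 mg.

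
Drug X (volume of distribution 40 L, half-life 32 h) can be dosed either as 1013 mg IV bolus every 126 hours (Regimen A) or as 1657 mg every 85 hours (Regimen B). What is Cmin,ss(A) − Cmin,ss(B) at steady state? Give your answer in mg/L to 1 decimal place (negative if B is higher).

-6.0 mg/L

Regimen A: f = (1/2)^(126/32) ≈ 0.0653; Cmin,ss = (1013/40)·f/(1−f) ≈ 1.769 mg/L.
Regimen B: f = (1/2)^(85/32) ≈ 0.1586; Cmin,ss = (1657/40)·f/(1−f) ≈ 7.808 mg/L.
Difference ≈ 1.769 − 7.808 ≈ -6.039 mg/L.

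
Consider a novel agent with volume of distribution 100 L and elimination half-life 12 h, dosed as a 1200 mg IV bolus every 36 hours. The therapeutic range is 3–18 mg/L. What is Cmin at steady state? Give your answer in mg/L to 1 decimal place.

1.7 mg/L

τ = 36 h = 3 half-lives, so f = (1/2)^3 = 0.125.
At steady state, R = 1/(1 − 0.125) = 8/7.
Single-dose peak C₀ = D/Vd = 1200/100 = 12 mg/L.
Steady-state peak Cmax,ss = C₀·R = 12 × 8/7 ≈ 13.714 mg/L.
Steady-state trough Cmin,ss = Cmax,ss·f ≈ 13.714 × 0.125 ≈ 1.714 mg/L.
Trough 1.7 mg/L vs MEC 3 mg/L: subtherapeutic.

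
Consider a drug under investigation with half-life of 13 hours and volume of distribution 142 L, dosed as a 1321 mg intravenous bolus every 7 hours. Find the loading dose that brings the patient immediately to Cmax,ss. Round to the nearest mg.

f = (1/2)^(7/13) ≈ 0.688505; accumulation ratio R = 1/(1−f) ≈ 3.21032.
Loading dose to hit Cmax,ss on first dose: D_load = D_maint·R ≈ 1321 × 3.21032 ≈ 4240.83 mg.

4241 mg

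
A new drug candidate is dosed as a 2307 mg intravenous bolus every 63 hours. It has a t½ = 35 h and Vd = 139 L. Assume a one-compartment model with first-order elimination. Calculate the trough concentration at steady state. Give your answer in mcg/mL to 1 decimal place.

k = ln2/t½ = ln2/35 ≈ 0.019804 h⁻¹; fraction remaining f = e^(−kτ) = e^(−0.019804×63) ≈ 0.2872.
Single-dose peak C₀ = D/Vd = 2307/139 ≈ 16.597 mcg/mL.
Steady-state trough Cmin,ss = C₀·f/(1−f) ≈ 16.597 × 0.2872/0.7128 ≈ 6.687 mcg/mL.

6.7 mcg/mL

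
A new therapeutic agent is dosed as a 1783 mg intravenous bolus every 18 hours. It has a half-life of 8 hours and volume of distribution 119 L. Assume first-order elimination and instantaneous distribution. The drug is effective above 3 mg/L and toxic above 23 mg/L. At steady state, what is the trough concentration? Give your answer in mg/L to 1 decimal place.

4.0 mg/L

k = ln2/t½ = ln2/8 ≈ 0.086643 h⁻¹; fraction remaining f = e^(−kτ) = e^(−0.086643×18) ≈ 0.2102.
At steady state, accumulation factor R = 1/(1 − e^(−kτ)) ≈ 1.2661.
Each bolus raises the concentration by D/Vd = 1783/119 ≈ 14.983 mg/L.
Steady-state peak Cmax,ss = C₀·R ≈ 14.983 × 1.2661 ≈ 18.970 mg/L.
One interval later, Cmin,ss = Cmax,ss·e^(−kτ) ≈ 18.970 × 0.2102 ≈ 3.987 mg/L.
Trough 4.0 mg/L vs MEC 3 mg/L: adequate.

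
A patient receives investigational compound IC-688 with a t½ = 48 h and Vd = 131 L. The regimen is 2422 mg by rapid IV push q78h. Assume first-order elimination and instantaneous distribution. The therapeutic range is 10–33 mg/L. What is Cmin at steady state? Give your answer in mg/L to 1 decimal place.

k = ln2/t½ = ln2/48 ≈ 0.014441 h⁻¹; fraction remaining f = e^(−kτ) = e^(−0.014441×78) ≈ 0.3242.
Accumulation ratio R = 1/(1 − f) ≈ 1/0.6758 ≈ 1.4797.
Each bolus raises the concentration by D/Vd = 2422/131 ≈ 18.489 mg/L.
Cmax,ss = C₀/(1 − f) ≈ 18.489/0.6758 ≈ 27.359 mg/L.
One interval later, Cmin,ss = Cmax,ss·e^(−kτ) ≈ 27.359 × 0.3242 ≈ 8.870 mg/L.
Trough 8.9 mg/L vs MEC 10 mg/L: subtherapeutic.

8.9 mg/L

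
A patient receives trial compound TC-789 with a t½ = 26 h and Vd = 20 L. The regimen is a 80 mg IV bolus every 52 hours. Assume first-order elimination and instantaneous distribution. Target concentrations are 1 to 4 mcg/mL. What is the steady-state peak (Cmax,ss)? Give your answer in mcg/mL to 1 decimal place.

5.3 mcg/mL

The dosing interval is 2 half-lives, so f = 2^(−2) = 0.25.
At steady state, R = 1/(1 − 0.25) = 4/3.
Single-dose peak C₀ = D/Vd = 80/20 = 4 mcg/mL.
Steady-state peak Cmax,ss = C₀·R = 4 × 4/3 ≈ 5.333 mcg/mL.
Peak 5.3 mcg/mL vs MTC 4 mcg/mL: exceeds toxic threshold.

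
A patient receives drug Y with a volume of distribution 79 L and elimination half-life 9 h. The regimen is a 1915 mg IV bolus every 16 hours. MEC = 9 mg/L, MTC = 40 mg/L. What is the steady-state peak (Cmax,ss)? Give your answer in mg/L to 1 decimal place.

Over one 16-h interval, 16/9 ≈ 1.7778 half-lives elapse, leaving f ≈ 0.2916 of each dose.
Accumulation ratio R = 1/(1 − f) ≈ 1/0.7084 ≈ 1.4116.
Single-dose peak C₀ = D/Vd = 1915/79 ≈ 24.241 mg/L.
Steady-state peak Cmax,ss = C₀·R ≈ 24.241 × 1.4116 ≈ 34.219 mg/L.
Peak 34.2 mg/L vs MTC 40 mg/L: below toxic threshold.

34.2 mg/L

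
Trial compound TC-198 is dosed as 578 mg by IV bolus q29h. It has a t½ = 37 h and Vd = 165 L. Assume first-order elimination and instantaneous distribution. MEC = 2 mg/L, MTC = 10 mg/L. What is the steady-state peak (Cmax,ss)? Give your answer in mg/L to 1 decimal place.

Over one 29-h interval, 29/37 ≈ 0.78378 half-lives elapse, leaving f ≈ 0.5808 of each dose.
Accumulation ratio R = 1/(1 − f) ≈ 1/0.4192 ≈ 2.3855.
Single-dose peak C₀ = D/Vd = 578/165 ≈ 3.503 mg/L.
Steady-state peak Cmax,ss = C₀·R ≈ 3.503 × 2.3855 ≈ 8.356 mg/L.
Peak 8.4 mg/L vs MTC 10 mg/L: below toxic threshold.

8.4 mg/L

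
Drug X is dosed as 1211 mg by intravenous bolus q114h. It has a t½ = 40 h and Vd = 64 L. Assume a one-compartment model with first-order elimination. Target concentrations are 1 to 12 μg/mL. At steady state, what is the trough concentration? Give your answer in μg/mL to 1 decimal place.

Over one 114-h interval, 114/40 ≈ 2.85 half-lives elapse, leaving f ≈ 0.1387 of each dose.
Each bolus raises the concentration by D/Vd = 1211/64 ≈ 18.922 μg/mL.
Steady-state trough Cmin,ss = C₀·f/(1−f) ≈ 18.922 × 0.1387/0.8613 ≈ 3.047 μg/mL.
Trough 3.0 μg/mL vs MEC 1 μg/mL: adequate.

3.0 μg/mL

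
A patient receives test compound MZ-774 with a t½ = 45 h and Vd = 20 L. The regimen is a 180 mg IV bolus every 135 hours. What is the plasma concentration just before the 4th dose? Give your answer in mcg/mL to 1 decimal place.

1.3 mcg/mL

f = (1/2)^(τ/t½) = (1/2)^(135/45) ≈ 0.1250.
C₀ = D/Vd = 180/20 ≈ 9.000 mcg/mL.
Before the 4th dose, 3 doses have been given. Superposition: Cmin = C₀·(f + f² + … + f^3).
≈ 9.000 × (0.1250 + 0.0156 + 0.0020) ≈ 9.000 × 0.1426 ≈ 1.283 mcg/mL.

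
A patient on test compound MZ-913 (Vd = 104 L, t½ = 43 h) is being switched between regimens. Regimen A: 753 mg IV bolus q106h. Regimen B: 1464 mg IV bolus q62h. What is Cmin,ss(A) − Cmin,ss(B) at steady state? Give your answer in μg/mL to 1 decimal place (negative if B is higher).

-6.6 μg/mL

Regimen A: f = (1/2)^(106/43) ≈ 0.1811; Cmin,ss = (753/104)·f/(1−f) ≈ 1.601 μg/mL.
Regimen B: f = (1/2)^(62/43) ≈ 0.3681; Cmin,ss = (1464/104)·f/(1−f) ≈ 8.200 μg/mL.
Difference ≈ 1.601 − 8.200 ≈ -6.599 μg/mL.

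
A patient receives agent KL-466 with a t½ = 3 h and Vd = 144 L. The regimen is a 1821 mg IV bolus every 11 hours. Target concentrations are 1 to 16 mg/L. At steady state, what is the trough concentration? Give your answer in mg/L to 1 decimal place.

k = ln2/t½ = ln2/3 ≈ 0.231049 h⁻¹; fraction remaining f = e^(−kτ) = e^(−0.231049×11) ≈ 0.0787.
Single-dose peak C₀ = D/Vd = 1821/144 ≈ 12.646 mg/L.
Steady-state trough Cmin,ss = C₀·f/(1−f) ≈ 12.646 × 0.0787/0.9213 ≈ 1.080 mg/L.
Trough 1.1 mg/L vs MEC 1 mg/L: adequate.

1.1 mg/L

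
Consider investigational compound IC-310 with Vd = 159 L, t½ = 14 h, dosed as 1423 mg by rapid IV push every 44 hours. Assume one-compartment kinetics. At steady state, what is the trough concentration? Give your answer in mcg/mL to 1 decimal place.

Over one 44-h interval, 44/14 ≈ 3.1429 half-lives elapse, leaving f ≈ 0.1132 of each dose.
Each bolus raises the concentration by D/Vd = 1423/159 ≈ 8.950 mcg/mL.
Steady-state trough Cmin,ss = C₀·f/(1−f) ≈ 8.950 × 0.1132/0.8868 ≈ 1.142 mcg/mL.

1.1 mcg/mL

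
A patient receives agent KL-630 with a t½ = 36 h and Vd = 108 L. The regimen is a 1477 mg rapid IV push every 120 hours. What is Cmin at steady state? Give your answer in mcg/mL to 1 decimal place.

1.5 mcg/mL

Over one 120-h interval, 120/36 ≈ 3.3333 half-lives elapse, leaving f ≈ 0.0992 of each dose.
Each bolus raises the concentration by D/Vd = 1477/108 ≈ 13.676 mcg/mL.
Steady-state trough Cmin,ss = C₀·f/(1−f) ≈ 13.676 × 0.0992/0.9008 ≈ 1.506 mcg/mL.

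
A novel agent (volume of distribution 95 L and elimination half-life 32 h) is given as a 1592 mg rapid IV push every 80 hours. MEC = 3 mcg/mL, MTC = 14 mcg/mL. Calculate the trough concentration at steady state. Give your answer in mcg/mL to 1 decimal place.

k = ln2/t½ = ln2/32 ≈ 0.021661 h⁻¹; fraction remaining f = e^(−kτ) = e^(−0.021661×80) ≈ 0.1768.
Accumulation ratio R = 1/(1 − f) ≈ 1/0.8232 ≈ 1.2148.
Each bolus raises the concentration by D/Vd = 1592/95 ≈ 16.758 mcg/mL.
Steady-state peak Cmax,ss = C₀·R ≈ 16.758 × 1.2148 ≈ 20.358 mcg/mL.
One interval later, Cmin,ss = Cmax,ss·e^(−kτ) ≈ 20.358 × 0.1768 ≈ 3.599 mcg/mL.
Trough 3.6 mcg/mL vs MEC 3 mcg/mL: adequate.

3.6 mcg/mL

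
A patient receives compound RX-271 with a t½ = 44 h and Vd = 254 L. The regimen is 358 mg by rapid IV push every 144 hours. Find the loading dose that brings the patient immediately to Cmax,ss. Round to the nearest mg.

399 mg

f = (1/2)^(144/44) ≈ 0.103469; accumulation ratio R = 1/(1−f) ≈ 1.11541.
Loading dose to hit Cmax,ss on first dose: D_load = D_maint·R ≈ 358 × 1.11541 ≈ 399.32 mg.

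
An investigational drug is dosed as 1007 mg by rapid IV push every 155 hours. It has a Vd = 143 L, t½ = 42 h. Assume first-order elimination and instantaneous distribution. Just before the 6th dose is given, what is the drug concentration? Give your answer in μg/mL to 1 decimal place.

0.6 μg/mL

f = (1/2)^(τ/t½) = (1/2)^(155/42) ≈ 0.0775.
C₀ = D/Vd = 1007/143 ≈ 7.042 μg/mL.
Before the 6th dose, 5 doses have been given. Superposition: Cmin = C₀·(f + f² + … + f^5).
≈ 7.042 × (0.0775 + 0.0060 + 0.0005 + 0.0000 + 0.0000) ≈ 7.042 × 0.0840 ≈ 0.592 μg/mL.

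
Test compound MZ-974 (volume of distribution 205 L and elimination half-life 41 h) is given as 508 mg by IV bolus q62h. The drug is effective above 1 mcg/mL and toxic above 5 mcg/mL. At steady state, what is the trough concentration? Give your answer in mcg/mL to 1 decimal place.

τ/t½ = 62/41 ≈ 1.5122, so fraction remaining f = (1/2)^(62/41) ≈ 0.3506.
Each bolus raises the concentration by D/Vd = 508/205 ≈ 2.478 mcg/mL.
Steady-state trough Cmin,ss = C₀·f/(1−f) ≈ 2.478 × 0.3506/0.6494 ≈ 1.338 mcg/mL.
Trough 1.3 mcg/mL vs MEC 1 mcg/mL: adequate.

1.3 mcg/mL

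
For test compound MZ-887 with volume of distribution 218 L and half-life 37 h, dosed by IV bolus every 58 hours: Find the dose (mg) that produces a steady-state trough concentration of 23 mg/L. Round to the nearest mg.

9848 mg

τ/t½ = 58/37 ≈ 1.5676, so f = (1/2)^(58/37) ≈ 0.337377.
Cmin,ss = (D/Vd)·f/(1−f), so D = Cmin,ss·Vd·(1−f)/f.
D = 23 × 218 × (1−f)/f ≈ 23 × 218 × 1.96404 ≈ 9847.70 mg.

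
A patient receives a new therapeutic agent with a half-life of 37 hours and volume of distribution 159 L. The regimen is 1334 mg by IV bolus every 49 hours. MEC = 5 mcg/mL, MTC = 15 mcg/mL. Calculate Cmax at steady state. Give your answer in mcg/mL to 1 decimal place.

14.0 mcg/mL

τ/t½ = 49/37 ≈ 1.3243, so fraction remaining f = (1/2)^(49/37) ≈ 0.3993.
Accumulation ratio R = 1/(1 − f) ≈ 1/0.6007 ≈ 1.6647.
Each bolus raises the concentration by D/Vd = 1334/159 ≈ 8.390 mcg/mL.
Steady-state peak Cmax,ss = C₀·R ≈ 8.390 × 1.6647 ≈ 13.967 mcg/mL.
Peak 14.0 mcg/mL vs MTC 15 mcg/mL: below toxic threshold.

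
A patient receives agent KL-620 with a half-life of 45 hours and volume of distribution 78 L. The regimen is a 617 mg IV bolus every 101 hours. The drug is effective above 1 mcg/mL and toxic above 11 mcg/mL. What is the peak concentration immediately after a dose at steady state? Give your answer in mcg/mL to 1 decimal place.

10.0 mcg/mL

τ/t½ = 101/45 ≈ 2.2444, so fraction remaining f = (1/2)^(101/45) ≈ 0.2110.
Accumulation ratio R = 1/(1 − f) ≈ 1/0.7890 ≈ 1.2674.
Single-dose peak C₀ = D/Vd = 617/78 ≈ 7.910 mcg/mL.
Steady-state peak Cmax,ss = C₀·R ≈ 7.910 × 1.2674 ≈ 10.025 mcg/mL.
Peak 10.0 mcg/mL vs MTC 11 mcg/mL: below toxic threshold.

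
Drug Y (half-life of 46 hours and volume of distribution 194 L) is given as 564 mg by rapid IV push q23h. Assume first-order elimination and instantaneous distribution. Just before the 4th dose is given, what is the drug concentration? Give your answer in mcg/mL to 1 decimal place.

4.5 mcg/mL

f = (1/2)^(τ/t½) = (1/2)^(23/46) ≈ 0.7071.
C₀ = D/Vd = 564/194 ≈ 2.907 mcg/mL.
Before the 4th dose, 3 doses have been given. Superposition: Cmin = C₀·(f + f² + … + f^3).
≈ 2.907 × (0.7071 + 0.5000 + 0.3535) ≈ 2.907 × 1.5606 ≈ 4.537 mcg/mL.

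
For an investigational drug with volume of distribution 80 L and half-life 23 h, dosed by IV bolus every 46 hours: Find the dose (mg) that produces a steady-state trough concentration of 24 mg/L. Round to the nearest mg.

τ/t½ = 46/23 ≈ 2, so f = (1/2)^(46/23) ≈ 0.250000.
Cmin,ss = (D/Vd)·f/(1−f), so D = Cmin,ss·Vd·(1−f)/f.
D = 24 × 80 × (1−f)/f ≈ 24 × 80 × 3.00000 ≈ 5760.00 mg.

5760 mg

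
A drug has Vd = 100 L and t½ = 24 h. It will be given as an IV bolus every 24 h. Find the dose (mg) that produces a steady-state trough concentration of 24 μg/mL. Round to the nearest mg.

2400 mg

τ/t½ = 24/24 ≈ 1, so f = (1/2)^(24/24) ≈ 0.500000.
Cmin,ss = (D/Vd)·f/(1−f), so D = Cmin,ss·Vd·(1−f)/f.
D = 24 × 100 × (1−f)/f ≈ 24 × 100 × 1.00000 ≈ 2400.00 mg.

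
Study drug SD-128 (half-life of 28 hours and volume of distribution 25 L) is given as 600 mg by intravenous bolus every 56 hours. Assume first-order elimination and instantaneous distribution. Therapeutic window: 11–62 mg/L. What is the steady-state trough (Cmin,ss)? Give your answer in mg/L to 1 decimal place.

τ = 56 h = 2 half-lives, so f = (1/2)^2 = 0.25.
At steady state, R = 1/(1 − 0.25) = 4/3.
Single-dose peak C₀ = D/Vd = 600/25 = 24 mg/L.
Steady-state peak Cmax,ss = C₀·R = 24 × 4/3 ≈ 32.000 mg/L.
Steady-state trough Cmin,ss = Cmax,ss·f ≈ 32.000 × 0.25 ≈ 8.000 mg/L.
Trough 8.0 mg/L vs MEC 11 mg/L: subtherapeutic.

8.0 mg/L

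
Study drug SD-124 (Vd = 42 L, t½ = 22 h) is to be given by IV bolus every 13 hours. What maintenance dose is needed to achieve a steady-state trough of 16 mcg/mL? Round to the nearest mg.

τ/t½ = 13/22 ≈ 0.59091, so f = (1/2)^(13/22) ≈ 0.663924.
Cmin,ss = (D/Vd)·f/(1−f), so D = Cmin,ss·Vd·(1−f)/f.
D = 16 × 42 × (1−f)/f ≈ 16 × 42 × 0.50620 ≈ 340.17 mg.

340 mg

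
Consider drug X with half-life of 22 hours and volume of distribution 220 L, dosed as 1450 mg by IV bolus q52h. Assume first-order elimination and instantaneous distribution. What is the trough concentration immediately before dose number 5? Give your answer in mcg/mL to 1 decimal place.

1.6 mcg/mL

f = (1/2)^(τ/t½) = (1/2)^(52/22) ≈ 0.1943.
C₀ = D/Vd = 1450/220 ≈ 6.591 mcg/mL.
Before the 5th dose, 4 doses have been given. Superposition: Cmin = C₀·(f + f² + … + f^4).
≈ 6.591 × (0.1943 + 0.0378 + 0.0073 + 0.0014) ≈ 6.591 × 0.2408 ≈ 1.587 mcg/mL.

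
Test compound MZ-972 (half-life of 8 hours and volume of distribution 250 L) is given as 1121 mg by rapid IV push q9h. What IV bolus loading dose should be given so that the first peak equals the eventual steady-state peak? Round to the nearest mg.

f = (1/2)^(9/8) ≈ 0.458502; accumulation ratio R = 1/(1−f) ≈ 1.84673.
Loading dose to hit Cmax,ss on first dose: D_load = D_maint·R ≈ 1121 × 1.84673 ≈ 2070.18 mg.

2070 mg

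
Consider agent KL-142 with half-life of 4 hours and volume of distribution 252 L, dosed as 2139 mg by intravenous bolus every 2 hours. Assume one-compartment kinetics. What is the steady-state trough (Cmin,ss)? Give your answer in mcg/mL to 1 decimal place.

k = ln2/t½ = ln2/4 ≈ 0.173287 h⁻¹; fraction remaining f = e^(−kτ) = e^(−0.173287×2) ≈ 0.7071.
Accumulation ratio R = 1/(1 − f) ≈ 1/0.2929 ≈ 3.4141.
Single-dose peak C₀ = D/Vd = 2139/252 ≈ 8.488 mcg/mL.
Cmax,ss = C₀/(1 − f) ≈ 8.488/0.2929 ≈ 28.979 mcg/mL.
One interval later, Cmin,ss = Cmax,ss·e^(−kτ) ≈ 28.979 × 0.7071 ≈ 20.491 mcg/mL.

20.5 mcg/mL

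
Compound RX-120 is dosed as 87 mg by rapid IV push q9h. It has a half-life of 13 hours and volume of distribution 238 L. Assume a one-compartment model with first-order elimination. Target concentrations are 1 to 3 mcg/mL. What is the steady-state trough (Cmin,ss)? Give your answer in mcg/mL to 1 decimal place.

τ/t½ = 9/13 ≈ 0.69231, so fraction remaining f = (1/2)^(9/13) ≈ 0.6189.
Accumulation ratio R = 1/(1 − f) ≈ 1/0.3811 ≈ 2.6240.
Each bolus raises the concentration by D/Vd = 87/238 ≈ 0.366 mcg/mL.
Steady-state peak Cmax,ss = C₀·R ≈ 0.366 × 2.6240 ≈ 0.960 mcg/mL.
Steady-state trough Cmin,ss = Cmax,ss·f ≈ 0.960 × 0.6189 ≈ 0.594 mcg/mL.
Trough 0.6 mcg/mL vs MEC 1 mcg/mL: subtherapeutic.

0.6 mcg/mL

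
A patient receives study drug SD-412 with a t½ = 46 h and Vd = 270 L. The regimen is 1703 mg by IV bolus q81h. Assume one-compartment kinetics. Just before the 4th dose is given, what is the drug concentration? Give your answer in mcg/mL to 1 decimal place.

2.6 mcg/mL

f = (1/2)^(τ/t½) = (1/2)^(81/46) ≈ 0.2951.
C₀ = D/Vd = 1703/270 ≈ 6.307 mcg/mL.
Before the 4th dose, 3 doses have been given. Superposition: Cmin = C₀·(f + f² + … + f^3).
≈ 6.307 × (0.2951 + 0.0871 + 0.0257) ≈ 6.307 × 0.4079 ≈ 2.573 mcg/mL.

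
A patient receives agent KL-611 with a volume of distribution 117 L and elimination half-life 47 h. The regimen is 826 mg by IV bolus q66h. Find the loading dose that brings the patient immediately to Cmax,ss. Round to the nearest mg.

f = (1/2)^(66/47) ≈ 0.377813; accumulation ratio R = 1/(1−f) ≈ 1.60723.
Loading dose to hit Cmax,ss on first dose: D_load = D_maint·R ≈ 826 × 1.60723 ≈ 1327.57 mg.

1328 mg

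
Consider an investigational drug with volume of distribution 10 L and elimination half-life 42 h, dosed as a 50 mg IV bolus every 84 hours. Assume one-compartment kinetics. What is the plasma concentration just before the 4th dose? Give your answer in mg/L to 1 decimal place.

f = (1/2)^(τ/t½) = (1/2)^(84/42) ≈ 0.2500.
C₀ = D/Vd = 50/10 ≈ 5.000 mg/L.
Before the 4th dose, 3 doses have been given. Superposition: Cmin = C₀·(f + f² + … + f^3).
≈ 5.000 × (0.2500 + 0.0625 + 0.0156) ≈ 5.000 × 0.3281 ≈ 1.641 mg/L.

1.6 mg/L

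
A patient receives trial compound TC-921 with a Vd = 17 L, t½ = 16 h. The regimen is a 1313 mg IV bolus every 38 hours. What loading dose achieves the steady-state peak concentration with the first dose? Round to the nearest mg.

f = (1/2)^(38/16) ≈ 0.192776; accumulation ratio R = 1/(1−f) ≈ 1.23881.
Loading dose to hit Cmax,ss on first dose: D_load = D_maint·R ≈ 1313 × 1.23881 ≈ 1626.56 mg.

1627 mg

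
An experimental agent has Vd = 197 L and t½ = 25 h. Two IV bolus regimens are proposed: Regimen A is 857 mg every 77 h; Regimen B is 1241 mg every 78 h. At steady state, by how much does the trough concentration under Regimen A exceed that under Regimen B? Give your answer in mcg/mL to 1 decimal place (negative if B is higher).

-0.2 mcg/mL

Regimen A: f = (1/2)^(77/25) ≈ 0.1183; Cmin,ss = (857/197)·f/(1−f) ≈ 0.584 mcg/mL.
Regimen B: f = (1/2)^(78/25) ≈ 0.1150; Cmin,ss = (1241/197)·f/(1−f) ≈ 0.819 mcg/mL.
Difference ≈ 0.584 − 0.819 ≈ -0.235 mcg/mL.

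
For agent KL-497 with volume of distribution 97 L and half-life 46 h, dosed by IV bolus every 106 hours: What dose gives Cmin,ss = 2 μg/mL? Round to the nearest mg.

764 mg

τ/t½ = 106/46 ≈ 2.3043, so f = (1/2)^(106/46) ≈ 0.202452.
Cmin,ss = (D/Vd)·f/(1−f), so D = Cmin,ss·Vd·(1−f)/f.
D = 2 × 97 × (1−f)/f ≈ 2 × 97 × 3.93944 ≈ 764.25 mg.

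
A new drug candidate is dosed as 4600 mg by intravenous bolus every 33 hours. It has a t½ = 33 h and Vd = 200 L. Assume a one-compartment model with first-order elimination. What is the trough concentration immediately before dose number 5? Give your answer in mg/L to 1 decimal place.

21.6 mg/L

f = (1/2)^(τ/t½) = (1/2)^(33/33) ≈ 0.5000.
C₀ = D/Vd = 4600/200 ≈ 23.000 mg/L.
Before the 5th dose, 4 doses have been given. Superposition: Cmin = C₀·(f + f² + … + f^4).
≈ 23.000 × (0.5000 + 0.2500 + 0.1250 + 0.0625) ≈ 23.000 × 0.9375 ≈ 21.562 mg/L.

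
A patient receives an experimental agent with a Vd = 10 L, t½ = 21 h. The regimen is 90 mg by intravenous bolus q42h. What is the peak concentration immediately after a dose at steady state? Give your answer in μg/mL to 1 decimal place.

12.0 μg/mL

The dosing interval is 2 half-lives, so f = 2^(−2) = 0.25.
At steady state, R = 1/(1 − 0.25) = 4/3.
Single-dose peak C₀ = D/Vd = 90/10 = 9 μg/mL.
Steady-state peak Cmax,ss = C₀·R = 9 × 4/3 ≈ 12.000 μg/mL.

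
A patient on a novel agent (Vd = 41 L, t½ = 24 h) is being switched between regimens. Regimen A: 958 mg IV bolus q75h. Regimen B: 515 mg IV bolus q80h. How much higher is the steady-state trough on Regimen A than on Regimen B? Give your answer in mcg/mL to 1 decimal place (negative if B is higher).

1.6 mcg/mL

Regimen A: f = (1/2)^(75/24) ≈ 0.1146; Cmin,ss = (958/41)·f/(1−f) ≈ 3.024 mcg/mL.
Regimen B: f = (1/2)^(80/24) ≈ 0.0992; Cmin,ss = (515/41)·f/(1−f) ≈ 1.383 mcg/mL.
Difference ≈ 3.024 − 1.383 ≈ 1.641 mcg/mL.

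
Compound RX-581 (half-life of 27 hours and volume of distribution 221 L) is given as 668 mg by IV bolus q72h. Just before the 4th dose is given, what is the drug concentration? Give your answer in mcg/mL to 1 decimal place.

0.6 mcg/mL

f = (1/2)^(τ/t½) = (1/2)^(72/27) ≈ 0.1575.
C₀ = D/Vd = 668/221 ≈ 3.023 mcg/mL.
Before the 4th dose, 3 doses have been given. Superposition: Cmin = C₀·(f + f² + … + f^3).
≈ 3.023 × (0.1575 + 0.0248 + 0.0039) ≈ 3.023 × 0.1862 ≈ 0.563 mcg/mL.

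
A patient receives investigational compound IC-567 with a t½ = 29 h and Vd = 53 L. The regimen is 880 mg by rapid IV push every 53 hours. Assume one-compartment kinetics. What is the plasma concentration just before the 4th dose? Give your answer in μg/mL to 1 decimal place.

f = (1/2)^(τ/t½) = (1/2)^(53/29) ≈ 0.2817.
C₀ = D/Vd = 880/53 ≈ 16.604 μg/mL.
Before the 4th dose, 3 doses have been given. Superposition: Cmin = C₀·(f + f² + … + f^3).
≈ 16.604 × (0.2817 + 0.0794 + 0.0224) ≈ 16.604 × 0.3835 ≈ 6.368 μg/mL.

6.4 μg/mL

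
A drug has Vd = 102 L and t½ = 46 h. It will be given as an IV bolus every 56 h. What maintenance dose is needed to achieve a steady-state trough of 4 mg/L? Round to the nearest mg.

541 mg

τ/t½ = 56/46 ≈ 1.2174, so f = (1/2)^(56/46) ≈ 0.430060.
Cmin,ss = (D/Vd)·f/(1−f), so D = Cmin,ss·Vd·(1−f)/f.
D = 4 × 102 × (1−f)/f ≈ 4 × 102 × 1.32526 ≈ 540.71 mg.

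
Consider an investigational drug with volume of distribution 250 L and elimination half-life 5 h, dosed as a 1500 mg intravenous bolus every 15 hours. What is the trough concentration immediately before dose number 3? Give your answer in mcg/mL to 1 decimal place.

0.8 mcg/mL

f = (1/2)^(τ/t½) = (1/2)^(15/5) ≈ 0.1250.
C₀ = D/Vd = 1500/250 ≈ 6.000 mcg/mL.
Before the 3rd dose, 2 doses have been given. Superposition: Cmin = C₀·(f + f²).
≈ 6.000 × (0.1250 + 0.0156) ≈ 6.000 × 0.1406 ≈ 0.844 mcg/mL.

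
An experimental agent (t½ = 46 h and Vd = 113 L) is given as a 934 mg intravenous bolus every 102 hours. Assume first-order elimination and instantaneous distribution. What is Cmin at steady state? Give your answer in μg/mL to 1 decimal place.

2.3 μg/mL

Over one 102-h interval, 102/46 ≈ 2.2174 half-lives elapse, leaving f ≈ 0.2150 of each dose.
At steady state, accumulation factor R = 1/(1 − e^(−kτ)) ≈ 1.2739.
Single-dose peak C₀ = D/Vd = 934/113 ≈ 8.265 μg/mL.
Steady-state peak Cmax,ss = C₀·R ≈ 8.265 × 1.2739 ≈ 10.529 μg/mL.
Steady-state trough Cmin,ss = Cmax,ss·f ≈ 10.529 × 0.2150 ≈ 2.264 μg/mL.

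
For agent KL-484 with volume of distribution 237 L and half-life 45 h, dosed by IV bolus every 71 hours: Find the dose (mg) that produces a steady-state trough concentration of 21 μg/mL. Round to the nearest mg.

9880 mg

τ/t½ = 71/45 ≈ 1.5778, so f = (1/2)^(71/45) ≈ 0.334997.
Cmin,ss = (D/Vd)·f/(1−f), so D = Cmin,ss·Vd·(1−f)/f.
D = 21 × 237 × (1−f)/f ≈ 21 × 237 × 1.98510 ≈ 9879.84 mg.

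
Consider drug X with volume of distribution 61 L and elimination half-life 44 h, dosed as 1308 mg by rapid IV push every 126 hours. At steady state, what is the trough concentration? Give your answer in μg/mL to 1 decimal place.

τ/t½ = 126/44 ≈ 2.8636, so fraction remaining f = (1/2)^(126/44) ≈ 0.1374.
Single-dose peak C₀ = D/Vd = 1308/61 ≈ 21.443 μg/mL.
Steady-state trough Cmin,ss = C₀·f/(1−f) ≈ 21.443 × 0.1374/0.8626 ≈ 3.416 μg/mL.

3.4 μg/mL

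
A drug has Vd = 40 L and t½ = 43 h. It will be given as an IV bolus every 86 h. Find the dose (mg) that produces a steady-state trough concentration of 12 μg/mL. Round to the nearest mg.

τ/t½ = 86/43 ≈ 2, so f = (1/2)^(86/43) ≈ 0.250000.
Cmin,ss = (D/Vd)·f/(1−f), so D = Cmin,ss·Vd·(1−f)/f.
D = 12 × 40 × (1−f)/f ≈ 12 × 40 × 3.00000 ≈ 1440.00 mg.

1440 mg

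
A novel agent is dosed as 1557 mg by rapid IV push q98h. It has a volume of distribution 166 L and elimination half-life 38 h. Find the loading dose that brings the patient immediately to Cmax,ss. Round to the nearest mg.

f = (1/2)^(98/38) ≈ 0.167363; accumulation ratio R = 1/(1−f) ≈ 1.20100.
Loading dose to hit Cmax,ss on first dose: D_load = D_maint·R ≈ 1557 × 1.20100 ≈ 1869.96 mg.

1870 mg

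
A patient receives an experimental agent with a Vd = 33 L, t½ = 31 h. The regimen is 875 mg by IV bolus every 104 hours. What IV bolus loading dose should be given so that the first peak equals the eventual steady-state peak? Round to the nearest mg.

f = (1/2)^(104/31) ≈ 0.097745; accumulation ratio R = 1/(1−f) ≈ 1.10833.
Loading dose to hit Cmax,ss on first dose: D_load = D_maint·R ≈ 875 × 1.10833 ≈ 969.79 mg.

970 mg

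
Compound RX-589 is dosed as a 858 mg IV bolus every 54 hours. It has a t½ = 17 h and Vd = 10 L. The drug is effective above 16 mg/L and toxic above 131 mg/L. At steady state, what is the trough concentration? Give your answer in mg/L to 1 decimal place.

τ/t½ = 54/17 ≈ 3.1765, so fraction remaining f = (1/2)^(54/17) ≈ 0.1106.
Single-dose peak C₀ = D/Vd = 858/10 ≈ 85.800 mg/L.
Steady-state trough Cmin,ss = C₀·f/(1−f) ≈ 85.800 × 0.1106/0.8894 ≈ 10.670 mg/L.
Trough 10.7 mg/L vs MEC 16 mg/L: subtherapeutic.

10.7 mg/L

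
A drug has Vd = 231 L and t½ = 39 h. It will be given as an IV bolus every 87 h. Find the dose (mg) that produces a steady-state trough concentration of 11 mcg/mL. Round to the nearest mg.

τ/t½ = 87/39 ≈ 2.2308, so f = (1/2)^(87/39) ≈ 0.213045.
Cmin,ss = (D/Vd)·f/(1−f), so D = Cmin,ss·Vd·(1−f)/f.
D = 11 × 231 × (1−f)/f ≈ 11 × 231 × 3.69384 ≈ 9386.05 mg.

9386 mg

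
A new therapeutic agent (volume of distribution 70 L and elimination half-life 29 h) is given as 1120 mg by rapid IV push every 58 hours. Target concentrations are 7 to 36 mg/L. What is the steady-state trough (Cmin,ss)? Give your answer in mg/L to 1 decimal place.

τ = 58 h = 2 half-lives, so f = (1/2)^2 = 0.25.
Accumulation ratio R = 1/(1 − f) = 1/0.75 = 4/3.
Single-dose peak C₀ = D/Vd = 1120/70 = 16 mg/L.
Steady-state peak Cmax,ss = C₀·R = 16 × 4/3 ≈ 21.333 mg/L.
Steady-state trough Cmin,ss = Cmax,ss·f ≈ 21.333 × 0.25 ≈ 5.333 mg/L.
Trough 5.3 mg/L vs MEC 7 mg/L: subtherapeutic.

5.3 mg/L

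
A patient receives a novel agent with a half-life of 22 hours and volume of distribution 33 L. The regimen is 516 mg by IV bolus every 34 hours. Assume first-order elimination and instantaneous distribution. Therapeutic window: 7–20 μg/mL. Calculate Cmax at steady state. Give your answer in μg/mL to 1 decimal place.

τ/t½ = 34/22 ≈ 1.5455, so fraction remaining f = (1/2)^(34/22) ≈ 0.3426.
Accumulation ratio R = 1/(1 − f) ≈ 1/0.6574 ≈ 1.5211.
Single-dose peak C₀ = D/Vd = 516/33 ≈ 15.636 μg/mL.
Steady-state peak Cmax,ss = C₀·R ≈ 15.636 × 1.5211 ≈ 23.784 μg/mL.
Peak 23.8 μg/mL vs MTC 20 μg/mL: exceeds toxic threshold.

23.8 μg/mL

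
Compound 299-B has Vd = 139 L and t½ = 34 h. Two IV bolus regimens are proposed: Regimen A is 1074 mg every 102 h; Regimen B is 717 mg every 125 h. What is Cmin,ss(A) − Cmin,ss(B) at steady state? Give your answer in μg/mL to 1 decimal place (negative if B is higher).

Regimen A: f = (1/2)^(102/34) ≈ 0.1250; Cmin,ss = (1074/139)·f/(1−f) ≈ 1.104 μg/mL.
Regimen B: f = (1/2)^(125/34) ≈ 0.0782; Cmin,ss = (717/139)·f/(1−f) ≈ 0.438 μg/mL.
Difference ≈ 1.104 − 0.438 ≈ 0.666 μg/mL.

0.7 μg/mL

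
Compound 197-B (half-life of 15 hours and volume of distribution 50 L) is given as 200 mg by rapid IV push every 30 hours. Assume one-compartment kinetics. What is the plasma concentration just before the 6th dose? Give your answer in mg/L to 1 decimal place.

1.3 mg/L

f = (1/2)^(τ/t½) = (1/2)^(30/15) ≈ 0.2500.
C₀ = D/Vd = 200/50 ≈ 4.000 mg/L.
Before the 6th dose, 5 doses have been given. Superposition: Cmin = C₀·(f + f² + … + f^5).
≈ 4.000 × (0.2500 + 0.0625 + 0.0156 + 0.0039 + 0.0010) ≈ 4.000 × 0.3330 ≈ 1.332 mg/L.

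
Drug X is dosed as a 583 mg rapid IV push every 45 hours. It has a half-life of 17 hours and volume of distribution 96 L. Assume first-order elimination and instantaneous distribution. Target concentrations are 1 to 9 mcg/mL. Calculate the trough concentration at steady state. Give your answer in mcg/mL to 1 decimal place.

τ/t½ = 45/17 ≈ 2.6471, so fraction remaining f = (1/2)^(45/17) ≈ 0.1596.
At steady state, accumulation factor R = 1/(1 − e^(−kτ)) ≈ 1.1899.
Single-dose peak C₀ = D/Vd = 583/96 ≈ 6.073 mcg/mL.
Steady-state peak Cmax,ss = C₀·R ≈ 6.073 × 1.1899 ≈ 7.226 mcg/mL.
Steady-state trough Cmin,ss = Cmax,ss·f ≈ 7.226 × 0.1596 ≈ 1.153 mcg/mL.
Trough 1.2 mcg/mL vs MEC 1 mcg/mL: adequate.

1.2 mcg/mL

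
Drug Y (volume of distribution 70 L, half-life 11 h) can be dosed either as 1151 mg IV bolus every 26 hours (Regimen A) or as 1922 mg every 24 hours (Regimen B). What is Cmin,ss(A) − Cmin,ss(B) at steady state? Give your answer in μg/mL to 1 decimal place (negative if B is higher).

-3.8 μg/mL

Regimen A: f = (1/2)^(26/11) ≈ 0.1943; Cmin,ss = (1151/70)·f/(1−f) ≈ 3.965 μg/mL.
Regimen B: f = (1/2)^(24/11) ≈ 0.2204; Cmin,ss = (1922/70)·f/(1−f) ≈ 7.762 μg/mL.
Difference ≈ 3.965 − 7.762 ≈ -3.797 μg/mL.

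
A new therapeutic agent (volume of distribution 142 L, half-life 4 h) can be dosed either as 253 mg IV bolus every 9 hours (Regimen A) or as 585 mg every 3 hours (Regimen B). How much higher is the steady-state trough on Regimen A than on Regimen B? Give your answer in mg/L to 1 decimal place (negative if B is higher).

Regimen A: f = (1/2)^(9/4) ≈ 0.2102; Cmin,ss = (253/142)·f/(1−f) ≈ 0.474 mg/L.
Regimen B: f = (1/2)^(3/4) ≈ 0.5946; Cmin,ss = (585/142)·f/(1−f) ≈ 6.042 mg/L.
Difference ≈ 0.474 − 6.042 ≈ -5.568 mg/L.

-5.6 mg/L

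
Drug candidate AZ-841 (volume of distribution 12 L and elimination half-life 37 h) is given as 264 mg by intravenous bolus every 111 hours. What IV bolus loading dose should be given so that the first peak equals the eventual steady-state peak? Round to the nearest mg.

302 mg

f = (1/2)^(111/37) ≈ 0.125000; accumulation ratio R = 1/(1−f) ≈ 1.14286.
Loading dose to hit Cmax,ss on first dose: D_load = D_maint·R ≈ 264 × 1.14286 ≈ 301.72 mg.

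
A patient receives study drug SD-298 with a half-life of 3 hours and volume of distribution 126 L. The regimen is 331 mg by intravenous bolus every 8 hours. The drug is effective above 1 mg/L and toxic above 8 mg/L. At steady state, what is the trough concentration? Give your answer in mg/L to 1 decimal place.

Over one 8-h interval, 8/3 ≈ 2.6667 half-lives elapse, leaving f ≈ 0.1575 of each dose.
Accumulation ratio R = 1/(1 − f) ≈ 1/0.8425 ≈ 1.1869.
Single-dose peak C₀ = D/Vd = 331/126 ≈ 2.627 mg/L.
Cmax,ss = C₀/(1 − f) ≈ 2.627/0.8425 ≈ 3.118 mg/L.
One interval later, Cmin,ss = Cmax,ss·e^(−kτ) ≈ 3.118 × 0.1575 ≈ 0.491 mg/L.
Trough 0.5 mg/L vs MEC 1 mg/L: subtherapeutic.

0.5 mg/L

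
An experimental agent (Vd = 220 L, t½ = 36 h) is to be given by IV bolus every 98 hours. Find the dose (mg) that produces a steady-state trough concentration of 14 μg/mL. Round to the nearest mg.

τ/t½ = 98/36 ≈ 2.7222, so f = (1/2)^(98/36) ≈ 0.151541.
Cmin,ss = (D/Vd)·f/(1−f), so D = Cmin,ss·Vd·(1−f)/f.
D = 14 × 220 × (1−f)/f ≈ 14 × 220 × 5.59887 ≈ 17244.52 mg.

17245 mg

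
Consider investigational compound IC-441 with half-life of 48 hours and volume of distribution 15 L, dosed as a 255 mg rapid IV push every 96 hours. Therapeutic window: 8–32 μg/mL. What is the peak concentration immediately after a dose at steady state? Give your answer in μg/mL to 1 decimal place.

22.7 μg/mL

τ = 96 h = 2 half-lives, so f = (1/2)^2 = 0.25.
Accumulation ratio R = 1/(1 − f) = 1/0.75 = 4/3.
Single-dose peak C₀ = D/Vd = 255/15 = 17 μg/mL.
Steady-state peak Cmax,ss = C₀·R = 17 × 4/3 ≈ 22.667 μg/mL.
Peak 22.7 μg/mL vs MTC 32 μg/mL: below toxic threshold.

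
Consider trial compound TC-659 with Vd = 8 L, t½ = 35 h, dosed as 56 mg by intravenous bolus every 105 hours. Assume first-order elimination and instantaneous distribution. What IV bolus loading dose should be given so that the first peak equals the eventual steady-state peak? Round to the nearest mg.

64 mg

f = (1/2)^(105/35) ≈ 0.125000; accumulation ratio R = 1/(1−f) ≈ 1.14286.
Loading dose to hit Cmax,ss on first dose: D_load = D_maint·R ≈ 56 × 1.14286 ≈ 64.00 mg.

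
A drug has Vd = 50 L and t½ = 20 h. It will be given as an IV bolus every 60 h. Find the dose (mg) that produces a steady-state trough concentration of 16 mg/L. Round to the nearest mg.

5600 mg

τ/t½ = 60/20 ≈ 3, so f = (1/2)^(60/20) ≈ 0.125000.
Cmin,ss = (D/Vd)·f/(1−f), so D = Cmin,ss·Vd·(1−f)/f.
D = 16 × 50 × (1−f)/f ≈ 16 × 50 × 7.00000 ≈ 5600.00 mg.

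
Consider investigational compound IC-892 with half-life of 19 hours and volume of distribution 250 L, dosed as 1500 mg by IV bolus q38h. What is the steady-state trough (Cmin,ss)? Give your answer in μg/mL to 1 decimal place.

2.0 μg/mL

τ = 38 h = 2 half-lives, so f = (1/2)^2 = 0.25.
Accumulation ratio R = 1/(1 − f) = 1/0.75 = 4/3.
Single-dose peak C₀ = D/Vd = 1500/250 = 6 μg/mL.
Steady-state peak Cmax,ss = C₀·R = 6 × 4/3 ≈ 8.000 μg/mL.
Steady-state trough Cmin,ss = Cmax,ss·f ≈ 8.000 × 0.25 ≈ 2.000 μg/mL.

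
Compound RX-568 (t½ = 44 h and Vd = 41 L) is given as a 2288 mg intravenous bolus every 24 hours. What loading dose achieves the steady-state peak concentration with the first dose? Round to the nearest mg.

f = (1/2)^(24/44) ≈ 0.685175; accumulation ratio R = 1/(1−f) ≈ 3.17637.
Loading dose to hit Cmax,ss on first dose: D_load = D_maint·R ≈ 2288 × 3.17637 ≈ 7267.53 mg.

7268 mg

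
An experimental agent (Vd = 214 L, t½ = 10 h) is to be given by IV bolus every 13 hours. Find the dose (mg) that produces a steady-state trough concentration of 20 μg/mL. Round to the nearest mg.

6259 mg

τ/t½ = 13/10 ≈ 1.3, so f = (1/2)^(13/10) ≈ 0.406126.
Cmin,ss = (D/Vd)·f/(1−f), so D = Cmin,ss·Vd·(1−f)/f.
D = 20 × 214 × (1−f)/f ≈ 20 × 214 × 1.46229 ≈ 6258.60 mg.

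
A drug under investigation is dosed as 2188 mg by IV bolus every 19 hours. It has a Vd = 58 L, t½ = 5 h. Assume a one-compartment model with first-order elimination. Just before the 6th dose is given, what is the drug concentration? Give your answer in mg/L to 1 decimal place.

2.9 mg/L

f = (1/2)^(τ/t½) = (1/2)^(19/5) ≈ 0.0718.
C₀ = D/Vd = 2188/58 ≈ 37.724 mg/L.
Before the 6th dose, 5 doses have been given. Superposition: Cmin = C₀·(f + f² + … + f^5).
≈ 37.724 × (0.0718 + 0.0052 + 0.0004 + 0.0000 + 0.0000) ≈ 37.724 × 0.0774 ≈ 2.920 mg/L.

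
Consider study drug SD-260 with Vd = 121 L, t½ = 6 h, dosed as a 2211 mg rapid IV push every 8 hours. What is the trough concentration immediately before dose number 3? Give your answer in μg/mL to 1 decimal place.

f = (1/2)^(τ/t½) = (1/2)^(8/6) ≈ 0.3969.
C₀ = D/Vd = 2211/121 ≈ 18.273 μg/mL.
Before the 3rd dose, 2 doses have been given. Superposition: Cmin = C₀·(f + f²).
≈ 18.273 × (0.3969 + 0.1575) ≈ 18.273 × 0.5544 ≈ 10.131 μg/mL.

10.1 μg/mL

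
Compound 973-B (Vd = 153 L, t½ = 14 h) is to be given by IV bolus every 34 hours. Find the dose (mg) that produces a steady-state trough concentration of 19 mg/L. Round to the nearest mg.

τ/t½ = 34/14 ≈ 2.4286, so f = (1/2)^(34/14) ≈ 0.185749.
Cmin,ss = (D/Vd)·f/(1−f), so D = Cmin,ss·Vd·(1−f)/f.
D = 19 × 153 × (1−f)/f ≈ 19 × 153 × 4.38361 ≈ 12743.15 mg.

12743 mg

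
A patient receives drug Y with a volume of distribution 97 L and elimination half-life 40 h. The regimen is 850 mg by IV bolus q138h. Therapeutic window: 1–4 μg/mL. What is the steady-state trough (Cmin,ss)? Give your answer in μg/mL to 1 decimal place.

Over one 138-h interval, 138/40 ≈ 3.45 half-lives elapse, leaving f ≈ 0.0915 of each dose.
At steady state, accumulation factor R = 1/(1 − e^(−kτ)) ≈ 1.1007.
Single-dose peak C₀ = D/Vd = 850/97 ≈ 8.763 μg/mL.
Cmax,ss = C₀/(1 − f) ≈ 8.763/0.9085 ≈ 9.646 μg/mL.
Steady-state trough Cmin,ss = Cmax,ss·f ≈ 9.646 × 0.0915 ≈ 0.883 μg/mL.
Trough 0.9 μg/mL vs MEC 1 μg/mL: subtherapeutic.

0.9 μg/mL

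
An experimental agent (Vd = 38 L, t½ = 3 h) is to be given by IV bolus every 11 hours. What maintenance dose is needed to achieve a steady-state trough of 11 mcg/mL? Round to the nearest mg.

4890 mg

τ/t½ = 11/3 ≈ 3.6667, so f = (1/2)^(11/3) ≈ 0.078745.
Cmin,ss = (D/Vd)·f/(1−f), so D = Cmin,ss·Vd·(1−f)/f.
D = 11 × 38 × (1−f)/f ≈ 11 × 38 × 11.69922 ≈ 4890.27 mg.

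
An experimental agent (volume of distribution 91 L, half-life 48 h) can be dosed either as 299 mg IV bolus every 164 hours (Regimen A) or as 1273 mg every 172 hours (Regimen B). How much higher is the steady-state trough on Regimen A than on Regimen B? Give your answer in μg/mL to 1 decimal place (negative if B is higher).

-0.9 μg/mL

Regimen A: f = (1/2)^(164/48) ≈ 0.0936; Cmin,ss = (299/91)·f/(1−f) ≈ 0.339 μg/mL.
Regimen B: f = (1/2)^(172/48) ≈ 0.0834; Cmin,ss = (1273/91)·f/(1−f) ≈ 1.273 μg/mL.
Difference ≈ 0.339 − 1.273 ≈ -0.934 μg/mL.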